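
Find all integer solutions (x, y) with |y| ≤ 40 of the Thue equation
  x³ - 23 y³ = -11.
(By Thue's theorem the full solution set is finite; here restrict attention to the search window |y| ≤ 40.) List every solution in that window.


The equation is x³ - 23y³ = -11. For fixed y, x³ = 23·y³ − 11, so a solution requires the RHS to be a perfect cube.
Strategy: iterate y from -40 to 40, compute RHS = 23·y³ − 11, and check whether it is a (positive or negative) perfect cube.
Check small values of y:
  y = 0: RHS = -11 is not a perfect cube.
  y = 1: RHS = 12 is not a perfect cube.
  y = -1: RHS = -34 is not a perfect cube.
  y = 2: RHS = 173 is not a perfect cube.
  y = -2: RHS = -195 is not a perfect cube.
  y = 3: RHS = 610 is not a perfect cube.
  y = -3: RHS = -632 is not a perfect cube.
Continuing the search up to |y| = 40 finds no solutions either.
No (x, y) in the scanned range satisfies the equation.

No integer solutions with |y| ≤ 40.


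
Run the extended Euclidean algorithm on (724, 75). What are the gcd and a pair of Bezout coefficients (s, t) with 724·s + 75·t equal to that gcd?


Euclidean algorithm on (724, 75) — divide until remainder is 0:
  724 = 9 · 75 + 49
  75 = 1 · 49 + 26
  49 = 1 · 26 + 23
  26 = 1 · 23 + 3
  23 = 7 · 3 + 2
  3 = 1 · 2 + 1
  2 = 2 · 1 + 0
gcd(724, 75) = 1.
Track Bezout coefficients alongside the remainders: start with r₀ = 724 = a·1 + b·0 (s = 1, t = 0) and r₁ = 75 = a·0 + b·1 (s = 0, t = 1); each new remainder r_{k+1} = r_{k-1} − q_k·r_k inherits s_{k+1} = s_{k-1} − q_k·s_k, t_{k+1} = t_{k-1} − q_k·t_k, so r_k = a·s_k + b·t_k at every step:
  q = 9: r = 49, s = 1 − 9·0 = 1, t = 0 − 9·1 = -9  (check: 724·1 + 75·(-9) = 49)
  q = 1: r = 26, s = 0 − 1·1 = -1, t = 1 − 1·(-9) = 10  (check: 724·(-1) + 75·10 = 26)
  q = 1: r = 23, s = 1 − 1·(-1) = 2, t = -9 − 1·10 = -19  (check: 724·2 + 75·(-19) = 23)
  q = 1: r = 3, s = -1 − 1·2 = -3, t = 10 − 1·(-19) = 29  (check: 724·(-3) + 75·29 = 3)
  q = 7: r = 2, s = 2 − 7·(-3) = 23, t = -19 − 7·29 = -222  (check: 724·23 + 75·(-222) = 2)
  q = 1: r = 1, s = -3 − 1·23 = -26, t = 29 − 1·(-222) = 251  (check: 724·(-26) + 75·251 = 1)
The row with r = 1 (the gcd) gives the Bezout coefficients s = -26, t = 251.
Result: 724 · (-26) + 75 · (251) = 1.

gcd(724, 75) = 1; s = -26, t = 251 (check: 724·(-26) + 75·251 = 1).


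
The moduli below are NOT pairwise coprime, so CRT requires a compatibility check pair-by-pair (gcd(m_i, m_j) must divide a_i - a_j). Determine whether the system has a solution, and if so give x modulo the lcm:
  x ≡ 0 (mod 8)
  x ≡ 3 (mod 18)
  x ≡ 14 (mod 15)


Moduli 8, 18, 15 are not pairwise coprime, so CRT works modulo lcm(m_i) when all pairwise compatibility conditions hold.
Pairwise compatibility: gcd(m_i, m_j) must divide a_i - a_j for every pair.
Merge one congruence at a time:
  Start: x ≡ 0 (mod 8).
  Combine with x ≡ 3 (mod 18): gcd(8, 18) = 2, and 3 - 0 = 3 is NOT divisible by 2.
    ⇒ system is inconsistent (no integer solution).

No solution (the system is inconsistent).


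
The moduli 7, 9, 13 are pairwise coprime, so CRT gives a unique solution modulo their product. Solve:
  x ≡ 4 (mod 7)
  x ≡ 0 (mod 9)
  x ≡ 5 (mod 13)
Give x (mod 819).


Moduli 7, 9, 13 are pairwise coprime; by CRT there is a unique solution modulo M = 7 · 9 · 13 = 819.
Solve pairwise, accumulating the modulus:
  Start with x ≡ 4 (mod 7).
  Combine with x ≡ 0 (mod 9): since gcd(7, 9) = 1, we get a unique residue mod 63.
    Write x = 4 + 7·t and substitute into x ≡ 0 (mod 9): 7·t ≡ 0 − 4 = -4 (mod 9).
    Reduce coefficients mod 9: 7·t ≡ 5 (mod 9).
    The inverse of 7 mod 9 is 4 (since 7·4 = 28 = 3·9 + 1), so t ≡ 4·5 = 20 ≡ 2 (mod 9).
    Then x = 4 + 7·2 = 18, valid modulo lcm(7, 9) = 63: x ≡ 18 (mod 63).
  Combine with x ≡ 5 (mod 13): since gcd(63, 13) = 1, we get a unique residue mod 819.
    Write x = 18 + 63·t and substitute into x ≡ 5 (mod 13): 63·t ≡ 5 − 18 = -13 (mod 13).
    Reduce coefficients mod 13: 11·t ≡ 0 (mod 13).
    The inverse of 11 mod 13 is 6 (since 11·6 = 66 = 5·13 + 1), so t ≡ 6·0 = 0 ≡ 0 (mod 13).
    Then x = 18 + 63·0 = 18, valid modulo lcm(63, 13) = 819: x ≡ 18 (mod 819).
Verify: 18 mod 7 = 4 ✓, 18 mod 9 = 0 ✓, 18 mod 13 = 5 ✓.

x ≡ 18 (mod 819).


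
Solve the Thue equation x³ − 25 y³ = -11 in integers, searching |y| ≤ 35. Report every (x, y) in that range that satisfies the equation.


The equation is x³ - 25y³ = -11. For fixed y, x³ = 25·y³ − 11, so a solution requires the RHS to be a perfect cube.
Strategy: iterate y from -35 to 35, compute RHS = 25·y³ − 11, and check whether it is a (positive or negative) perfect cube.
Check small values of y:
  y = 0: RHS = -11 is not a perfect cube.
  y = 1: RHS = 14 is not a perfect cube.
  y = -1: RHS = -36 is not a perfect cube.
  y = 2: RHS = 189 is not a perfect cube.
  y = -2: RHS = -211 is not a perfect cube.
  y = 3: RHS = 664 is not a perfect cube.
  y = -3: RHS = -686 is not a perfect cube.
Continuing the search up to |y| = 35 finds no solutions either.
No (x, y) in the scanned range satisfies the equation.

No integer solutions with |y| ≤ 35.


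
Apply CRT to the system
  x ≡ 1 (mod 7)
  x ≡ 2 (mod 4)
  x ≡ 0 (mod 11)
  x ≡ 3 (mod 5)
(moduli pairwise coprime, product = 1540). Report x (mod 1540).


Product of moduli M = 7 · 4 · 11 · 5 = 1540.
Merge one congruence at a time:
  Start: x ≡ 1 (mod 7).
  Combine with x ≡ 2 (mod 4); new modulus lcm = 28.
    Write x = 1 + 7·t and substitute into x ≡ 2 (mod 4): 7·t ≡ 2 − 1 = 1 (mod 4).
    Reduce coefficients mod 4: 3·t ≡ 1 (mod 4).
    The inverse of 3 mod 4 is 3 (since 3·3 = 9 = 2·4 + 1), so t ≡ 3·1 = 3 ≡ 3 (mod 4).
    Then x = 1 + 7·3 = 22, valid modulo lcm(7, 4) = 28: x ≡ 22 (mod 28).
  Combine with x ≡ 0 (mod 11); new modulus lcm = 308.
    Write x = 22 + 28·t and substitute into x ≡ 0 (mod 11): 28·t ≡ 0 − 22 = -22 (mod 11).
    Reduce coefficients mod 11: 6·t ≡ 0 (mod 11).
    The inverse of 6 mod 11 is 2 (since 6·2 = 12 = 1·11 + 1), so t ≡ 2·0 = 0 ≡ 0 (mod 11).
    Then x = 22 + 28·0 = 22, valid modulo lcm(28, 11) = 308: x ≡ 22 (mod 308).
  Combine with x ≡ 3 (mod 5); new modulus lcm = 1540.
    Write x = 22 + 308·t and substitute into x ≡ 3 (mod 5): 308·t ≡ 3 − 22 = -19 (mod 5).
    Reduce coefficients mod 5: 3·t ≡ 1 (mod 5).
    The inverse of 3 mod 5 is 2 (since 3·2 = 6 = 1·5 + 1), so t ≡ 2·1 = 2 ≡ 2 (mod 5).
    Then x = 22 + 308·2 = 638, valid modulo lcm(308, 5) = 1540: x ≡ 638 (mod 1540).
Verify against each original: 638 mod 7 = 1, 638 mod 4 = 2, 638 mod 11 = 0, 638 mod 5 = 3.

x ≡ 638 (mod 1540).


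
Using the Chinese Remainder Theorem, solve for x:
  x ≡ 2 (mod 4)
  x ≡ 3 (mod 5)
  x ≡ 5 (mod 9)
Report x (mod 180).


Moduli 4, 5, 9 are pairwise coprime; by CRT there is a unique solution modulo M = 4 · 5 · 9 = 180.
Solve pairwise, accumulating the modulus:
  Start with x ≡ 2 (mod 4).
  Combine with x ≡ 3 (mod 5): since gcd(4, 5) = 1, we get a unique residue mod 20.
    Write x = 2 + 4·t and substitute into x ≡ 3 (mod 5): 4·t ≡ 3 − 2 = 1 (mod 5).
    The inverse of 4 mod 5 is 4 (since 4·4 = 16 = 3·5 + 1), so t ≡ 4·1 = 4 ≡ 4 (mod 5).
    Then x = 2 + 4·4 = 18, valid modulo lcm(4, 5) = 20: x ≡ 18 (mod 20).
  Combine with x ≡ 5 (mod 9): since gcd(20, 9) = 1, we get a unique residue mod 180.
    Write x = 18 + 20·t and substitute into x ≡ 5 (mod 9): 20·t ≡ 5 − 18 = -13 (mod 9).
    Reduce coefficients mod 9: 2·t ≡ 5 (mod 9).
    The inverse of 2 mod 9 is 5 (since 2·5 = 10 = 1·9 + 1), so t ≡ 5·5 = 25 ≡ 7 (mod 9).
    Then x = 18 + 20·7 = 158, valid modulo lcm(20, 9) = 180: x ≡ 158 (mod 180).
Verify: 158 mod 4 = 2 ✓, 158 mod 5 = 3 ✓, 158 mod 9 = 5 ✓.

x ≡ 158 (mod 180).


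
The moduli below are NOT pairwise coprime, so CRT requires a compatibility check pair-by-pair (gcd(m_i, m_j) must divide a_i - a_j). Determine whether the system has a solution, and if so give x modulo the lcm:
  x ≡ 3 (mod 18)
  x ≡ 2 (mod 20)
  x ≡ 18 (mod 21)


Moduli 18, 20, 21 are not pairwise coprime, so CRT works modulo lcm(m_i) when all pairwise compatibility conditions hold.
Pairwise compatibility: gcd(m_i, m_j) must divide a_i - a_j for every pair.
Merge one congruence at a time:
  Start: x ≡ 3 (mod 18).
  Combine with x ≡ 2 (mod 20): gcd(18, 20) = 2, and 2 - 3 = -1 is NOT divisible by 2.
    ⇒ system is inconsistent (no integer solution).

No solution (the system is inconsistent).


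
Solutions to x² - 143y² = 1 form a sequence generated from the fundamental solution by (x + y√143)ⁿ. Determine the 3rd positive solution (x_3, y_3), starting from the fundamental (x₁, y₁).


Step 1: Find the fundamental solution (x₁, y₁) of x² - 143y² = 1.
  Expand √143 as a continued fraction. a₀ = ⌊√143⌋ = 11; iterate m_{k+1} = d_k·a_k − m_k, d_{k+1} = (143 − m_{k+1}²)/d_k, a_{k+1} = ⌊(a₀ + m_{k+1})/d_{k+1}⌋ (starting m₀ = 0, d₀ = 1), with convergents p_k = a_k·p_{k-1} + p_{k-2}, q_k = a_k·q_{k-1} + q_{k-2} (p₋₁ = 1, q₋₁ = 0):
  k = 0: a₀ = 11; p₀/q₀ = 11/1; p₀² − 143·q₀² = 121 − 143 = -22.
  k = 1: m = 11, d = 22, a = ⌊(11 + 11)/22⌋ = 1; p/q = (1·11 + 1)/(1·1 + 0) = 12/1; p² − 143·q² = 144 − 143 = 1.
  The first convergent with p² − 143·q² = 1 gives the fundamental solution (x₁, y₁) = (12, 1).
Step 2: Apply the recurrence (x_{n+1}, y_{n+1}) = (x₁x_n + 143y₁y_n, x₁y_n + y₁x_n) repeatedly.
  From (x_1, y_1) = (12, 1): x_2 = 12·12 + 143·1·1 = 287; y_2 = 12·1 + 1·12 = 24.
  From (x_2, y_2) = (287, 24): x_3 = 12·287 + 143·1·24 = 6876; y_3 = 12·24 + 1·287 = 575.
Step 3: Verify x_3² - 143·y_3² = 47279376 - 47279375 = 1 (should be 1). ✓

(x_1, y_1) = (12, 1); (x_3, y_3) = (6876, 575).


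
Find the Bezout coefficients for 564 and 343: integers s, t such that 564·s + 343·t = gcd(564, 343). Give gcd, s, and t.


Euclidean algorithm on (564, 343) — divide until remainder is 0:
  564 = 1 · 343 + 221
  343 = 1 · 221 + 122
  221 = 1 · 122 + 99
  122 = 1 · 99 + 23
  99 = 4 · 23 + 7
  23 = 3 · 7 + 2
  7 = 3 · 2 + 1
  2 = 2 · 1 + 0
gcd(564, 343) = 1.
Track Bezout coefficients alongside the remainders: start with r₀ = 564 = a·1 + b·0 (s = 1, t = 0) and r₁ = 343 = a·0 + b·1 (s = 0, t = 1); each new remainder r_{k+1} = r_{k-1} − q_k·r_k inherits s_{k+1} = s_{k-1} − q_k·s_k, t_{k+1} = t_{k-1} − q_k·t_k, so r_k = a·s_k + b·t_k at every step:
  q = 1: r = 221, s = 1 − 1·0 = 1, t = 0 − 1·1 = -1  (check: 564·1 + 343·(-1) = 221)
  q = 1: r = 122, s = 0 − 1·1 = -1, t = 1 − 1·(-1) = 2  (check: 564·(-1) + 343·2 = 122)
  q = 1: r = 99, s = 1 − 1·(-1) = 2, t = -1 − 1·2 = -3  (check: 564·2 + 343·(-3) = 99)
  q = 1: r = 23, s = -1 − 1·2 = -3, t = 2 − 1·(-3) = 5  (check: 564·(-3) + 343·5 = 23)
  q = 4: r = 7, s = 2 − 4·(-3) = 14, t = -3 − 4·5 = -23  (check: 564·14 + 343·(-23) = 7)
  q = 3: r = 2, s = -3 − 3·14 = -45, t = 5 − 3·(-23) = 74  (check: 564·(-45) + 343·74 = 2)
  q = 3: r = 1, s = 14 − 3·(-45) = 149, t = -23 − 3·74 = -245  (check: 564·149 + 343·(-245) = 1)
The row with r = 1 (the gcd) gives the Bezout coefficients s = 149, t = -245.
Result: 564 · (149) + 343 · (-245) = 1.

gcd(564, 343) = 1; s = 149, t = -245 (check: 564·149 + 343·(-245) = 1).


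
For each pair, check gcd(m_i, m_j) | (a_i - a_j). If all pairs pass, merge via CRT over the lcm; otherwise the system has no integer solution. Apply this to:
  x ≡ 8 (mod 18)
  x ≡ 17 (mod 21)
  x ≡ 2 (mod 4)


Moduli 18, 21, 4 are not pairwise coprime, so CRT works modulo lcm(m_i) when all pairwise compatibility conditions hold.
Pairwise compatibility: gcd(m_i, m_j) must divide a_i - a_j for every pair.
Merge one congruence at a time:
  Start: x ≡ 8 (mod 18).
  Combine with x ≡ 17 (mod 21): gcd(18, 21) = 3; 17 - 8 = 9, which IS divisible by 3, so compatible.
    Write x = 8 + 18·t and substitute into x ≡ 17 (mod 21): 18·t ≡ 17 − 8 = 9 (mod 21).
    Divide the congruence (and modulus) by g = 3: 6·t ≡ 3 (mod 7).
    The inverse of 6 mod 7 is 6 (since 6·6 = 36 = 5·7 + 1), so t ≡ 6·3 = 18 ≡ 4 (mod 7).
    Then x = 8 + 18·4 = 80, valid modulo lcm(18, 21) = 126: x ≡ 80 (mod 126).
  Combine with x ≡ 2 (mod 4): gcd(126, 4) = 2; 2 - 80 = -78, which IS divisible by 2, so compatible.
    Write x = 80 + 126·t and substitute into x ≡ 2 (mod 4): 126·t ≡ 2 − 80 = -78 (mod 4).
    Divide the congruence (and modulus) by g = 2: 63·t ≡ -39 (mod 2).
    Reduce coefficients mod 2: 1·t ≡ 1 (mod 2).
    So t ≡ 1 (mod 2).
    Then x = 80 + 126·1 = 206, valid modulo lcm(126, 4) = 252: x ≡ 206 (mod 252).
Verify: 206 mod 18 = 8, 206 mod 21 = 17, 206 mod 4 = 2.

x ≡ 206 (mod 252).


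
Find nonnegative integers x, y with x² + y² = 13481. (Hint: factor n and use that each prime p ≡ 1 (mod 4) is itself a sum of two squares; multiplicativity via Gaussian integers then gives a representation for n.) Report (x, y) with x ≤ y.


Step 1: Factor n = 13481 = 13 · 17 · 61.
Step 2: Check the mod-4 condition on each prime factor: 13 ≡ 1 (mod 4), exponent 1; 17 ≡ 1 (mod 4), exponent 1; 61 ≡ 1 (mod 4), exponent 1.
All primes ≡ 3 (mod 4) appear to even exponent (or don't appear), so by the two-squares theorem n IS expressible as a sum of two squares.
Step 3: Build a representation. Here n = 13 · 17 · 61 is a product of primes ≡ 1 (mod 4). Each prime p ≡ 1 (mod 4) is itself a sum of two squares; find a² by testing p − a² for a perfect square:
  13: 13 − 1² = 12, 13 − 2² = 9 = 3² ⇒ 13 = 2² + 3².
  17: 17 − 1² = 16 = 4² ⇒ 17 = 1² + 4².
  61: 61 − 1² = 60, 61 − 2² = 57, 61 − 3² = 52, 61 − 4² = 45, 61 − 5² = 36 = 6² ⇒ 61 = 5² + 6².
  Combine using the Brahmagupta–Fibonacci identity (a² + b²)(c² + d²) = (ac − bd)² + (ad + bc)² = (ac + bd)² + (ad − bc)²:
  13 · 17 = 221: from (2² + 3²)(1² + 4²), take (2·1 − 3·4, 2·4 + 3·1) = (2 − 12, 8 + 3) = (-10, 11); dropping signs (only squares matter) gives (10, 11); check 10² + 11² = 100 + 121 = 221 ✓.
  221 · 61 = 13481: from (10² + 11²)(5² + 6²), take (10·5 − 11·6, 10·6 + 11·5) = (50 − 66, 60 + 55) = (-16, 115); dropping signs (only squares matter) gives (16, 115); check 16² + 115² = 256 + 13225 = 13481 ✓.
Step 4: Order so x ≤ y and verify: 16² + 115² = 256 + 13225 = 13481 = n. ✓

n = 13481 = 16² + 115² (one valid representation with x ≤ y).


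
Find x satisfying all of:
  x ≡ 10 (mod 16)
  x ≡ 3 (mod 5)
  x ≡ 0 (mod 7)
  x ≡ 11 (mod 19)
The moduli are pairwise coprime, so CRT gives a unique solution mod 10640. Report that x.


Product of moduli M = 16 · 5 · 7 · 19 = 10640.
Merge one congruence at a time:
  Start: x ≡ 10 (mod 16).
  Combine with x ≡ 3 (mod 5); new modulus lcm = 80.
    Write x = 10 + 16·t and substitute into x ≡ 3 (mod 5): 16·t ≡ 3 − 10 = -7 (mod 5).
    Reduce coefficients mod 5: 1·t ≡ 3 (mod 5).
    So t ≡ 3 (mod 5).
    Then x = 10 + 16·3 = 58, valid modulo lcm(16, 5) = 80: x ≡ 58 (mod 80).
  Combine with x ≡ 0 (mod 7); new modulus lcm = 560.
    Write x = 58 + 80·t and substitute into x ≡ 0 (mod 7): 80·t ≡ 0 − 58 = -58 (mod 7).
    Reduce coefficients mod 7: 3·t ≡ 5 (mod 7).
    The inverse of 3 mod 7 is 5 (since 3·5 = 15 = 2·7 + 1), so t ≡ 5·5 = 25 ≡ 4 (mod 7).
    Then x = 58 + 80·4 = 378, valid modulo lcm(80, 7) = 560: x ≡ 378 (mod 560).
  Combine with x ≡ 11 (mod 19); new modulus lcm = 10640.
    Write x = 378 + 560·t and substitute into x ≡ 11 (mod 19): 560·t ≡ 11 − 378 = -367 (mod 19).
    Reduce coefficients mod 19: 9·t ≡ 13 (mod 19).
    The inverse of 9 mod 19 is 17 (since 9·17 = 153 = 8·19 + 1), so t ≡ 17·13 = 221 ≡ 12 (mod 19).
    Then x = 378 + 560·12 = 7098, valid modulo lcm(560, 19) = 10640: x ≡ 7098 (mod 10640).
Verify against each original: 7098 mod 16 = 10, 7098 mod 5 = 3, 7098 mod 7 = 0, 7098 mod 19 = 11.

x ≡ 7098 (mod 10640).


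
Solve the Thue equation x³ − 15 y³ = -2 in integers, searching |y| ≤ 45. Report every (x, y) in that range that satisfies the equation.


The equation is x³ - 15y³ = -2. For fixed y, x³ = 15·y³ − 2, so a solution requires the RHS to be a perfect cube.
Strategy: iterate y from -45 to 45, compute RHS = 15·y³ − 2, and check whether it is a (positive or negative) perfect cube.
Check small values of y:
  y = 0: RHS = -2 is not a perfect cube.
  y = 1: RHS = 13 is not a perfect cube.
  y = -1: RHS = -17 is not a perfect cube.
  y = 2: RHS = 118 is not a perfect cube.
  y = -2: RHS = -122 is not a perfect cube.
  y = 3: RHS = 403 is not a perfect cube.
  y = -3: RHS = -407 is not a perfect cube.
Continuing the search up to |y| = 45 finds no solutions either.
No (x, y) in the scanned range satisfies the equation.

No integer solutions with |y| ≤ 45.


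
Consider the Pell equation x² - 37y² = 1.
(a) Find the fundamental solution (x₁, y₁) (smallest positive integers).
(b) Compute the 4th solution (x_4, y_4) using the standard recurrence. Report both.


Step 1: Find the fundamental solution (x₁, y₁) of x² - 37y² = 1.
  Expand √37 as a continued fraction. a₀ = ⌊√37⌋ = 6; iterate m_{k+1} = d_k·a_k − m_k, d_{k+1} = (37 − m_{k+1}²)/d_k, a_{k+1} = ⌊(a₀ + m_{k+1})/d_{k+1}⌋ (starting m₀ = 0, d₀ = 1), with convergents p_k = a_k·p_{k-1} + p_{k-2}, q_k = a_k·q_{k-1} + q_{k-2} (p₋₁ = 1, q₋₁ = 0):
  k = 0: a₀ = 6; p₀/q₀ = 6/1; p₀² − 37·q₀² = 36 − 37 = -1.
  k = 1: m = 6, d = 1, a = ⌊(6 + 6)/1⌋ = 12; p/q = (12·6 + 1)/(12·1 + 0) = 73/12; p² − 37·q² = 5329 − 5328 = 1.
  The first convergent with p² − 37·q² = 1 gives the fundamental solution (x₁, y₁) = (73, 12).
Step 2: Apply the recurrence (x_{n+1}, y_{n+1}) = (x₁x_n + 37y₁y_n, x₁y_n + y₁x_n) repeatedly.
  From (x_1, y_1) = (73, 12): x_2 = 73·73 + 37·12·12 = 10657; y_2 = 73·12 + 12·73 = 1752.
  From (x_2, y_2) = (10657, 1752): x_3 = 73·10657 + 37·12·1752 = 1555849; y_3 = 73·1752 + 12·10657 = 255780.
  From (x_3, y_3) = (1555849, 255780): x_4 = 73·1555849 + 37·12·255780 = 227143297; y_4 = 73·255780 + 12·1555849 = 37342128.
Step 3: Verify x_4² - 37·y_4² = 51594077372030209 - 51594077372030208 = 1 (should be 1). ✓

(x_1, y_1) = (73, 12); (x_4, y_4) = (227143297, 37342128).


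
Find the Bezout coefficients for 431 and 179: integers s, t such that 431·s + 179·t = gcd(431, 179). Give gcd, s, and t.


Euclidean algorithm on (431, 179) — divide until remainder is 0:
  431 = 2 · 179 + 73
  179 = 2 · 73 + 33
  73 = 2 · 33 + 7
  33 = 4 · 7 + 5
  7 = 1 · 5 + 2
  5 = 2 · 2 + 1
  2 = 2 · 1 + 0
gcd(431, 179) = 1.
Track Bezout coefficients alongside the remainders: start with r₀ = 431 = a·1 + b·0 (s = 1, t = 0) and r₁ = 179 = a·0 + b·1 (s = 0, t = 1); each new remainder r_{k+1} = r_{k-1} − q_k·r_k inherits s_{k+1} = s_{k-1} − q_k·s_k, t_{k+1} = t_{k-1} − q_k·t_k, so r_k = a·s_k + b·t_k at every step:
  q = 2: r = 73, s = 1 − 2·0 = 1, t = 0 − 2·1 = -2  (check: 431·1 + 179·(-2) = 73)
  q = 2: r = 33, s = 0 − 2·1 = -2, t = 1 − 2·(-2) = 5  (check: 431·(-2) + 179·5 = 33)
  q = 2: r = 7, s = 1 − 2·(-2) = 5, t = -2 − 2·5 = -12  (check: 431·5 + 179·(-12) = 7)
  q = 4: r = 5, s = -2 − 4·5 = -22, t = 5 − 4·(-12) = 53  (check: 431·(-22) + 179·53 = 5)
  q = 1: r = 2, s = 5 − 1·(-22) = 27, t = -12 − 1·53 = -65  (check: 431·27 + 179·(-65) = 2)
  q = 2: r = 1, s = -22 − 2·27 = -76, t = 53 − 2·(-65) = 183  (check: 431·(-76) + 179·183 = 1)
The row with r = 1 (the gcd) gives the Bezout coefficients s = -76, t = 183.
Result: 431 · (-76) + 179 · (183) = 1.

gcd(431, 179) = 1; s = -76, t = 183 (check: 431·(-76) + 179·183 = 1).


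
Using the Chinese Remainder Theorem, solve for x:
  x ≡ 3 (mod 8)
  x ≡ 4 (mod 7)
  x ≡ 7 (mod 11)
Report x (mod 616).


Moduli 8, 7, 11 are pairwise coprime; by CRT there is a unique solution modulo M = 8 · 7 · 11 = 616.
Solve pairwise, accumulating the modulus:
  Start with x ≡ 3 (mod 8).
  Combine with x ≡ 4 (mod 7): since gcd(8, 7) = 1, we get a unique residue mod 56.
    Write x = 3 + 8·t and substitute into x ≡ 4 (mod 7): 8·t ≡ 4 − 3 = 1 (mod 7).
    Reduce coefficients mod 7: 1·t ≡ 1 (mod 7).
    So t ≡ 1 (mod 7).
    Then x = 3 + 8·1 = 11, valid modulo lcm(8, 7) = 56: x ≡ 11 (mod 56).
  Combine with x ≡ 7 (mod 11): since gcd(56, 11) = 1, we get a unique residue mod 616.
    Write x = 11 + 56·t and substitute into x ≡ 7 (mod 11): 56·t ≡ 7 − 11 = -4 (mod 11).
    Reduce coefficients mod 11: 1·t ≡ 7 (mod 11).
    So t ≡ 7 (mod 11).
    Then x = 11 + 56·7 = 403, valid modulo lcm(56, 11) = 616: x ≡ 403 (mod 616).
Verify: 403 mod 8 = 3 ✓, 403 mod 7 = 4 ✓, 403 mod 11 = 7 ✓.

x ≡ 403 (mod 616).


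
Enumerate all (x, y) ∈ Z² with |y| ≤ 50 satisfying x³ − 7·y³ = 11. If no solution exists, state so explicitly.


The equation is x³ - 7y³ = 11. For fixed y, x³ = 7·y³ + 11, so a solution requires the RHS to be a perfect cube.
Strategy: iterate y from -50 to 50, compute RHS = 7·y³ + 11, and check whether it is a (positive or negative) perfect cube.
Check small values of y:
  y = 0: RHS = 11 is not a perfect cube.
  y = 1: RHS = 18 is not a perfect cube.
  y = -1: RHS = 4 is not a perfect cube.
  y = 2: RHS = 67 is not a perfect cube.
  y = -2: RHS = -45 is not a perfect cube.
  y = 3: RHS = 200 is not a perfect cube.
  y = -3: RHS = -178 is not a perfect cube.
Continuing the search up to |y| = 50 finds no solutions either.
No (x, y) in the scanned range satisfies the equation.

No integer solutions with |y| ≤ 50.


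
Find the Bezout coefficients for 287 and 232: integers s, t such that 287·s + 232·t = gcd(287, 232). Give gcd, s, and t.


Euclidean algorithm on (287, 232) — divide until remainder is 0:
  287 = 1 · 232 + 55
  232 = 4 · 55 + 12
  55 = 4 · 12 + 7
  12 = 1 · 7 + 5
  7 = 1 · 5 + 2
  5 = 2 · 2 + 1
  2 = 2 · 1 + 0
gcd(287, 232) = 1.
Track Bezout coefficients alongside the remainders: start with r₀ = 287 = a·1 + b·0 (s = 1, t = 0) and r₁ = 232 = a·0 + b·1 (s = 0, t = 1); each new remainder r_{k+1} = r_{k-1} − q_k·r_k inherits s_{k+1} = s_{k-1} − q_k·s_k, t_{k+1} = t_{k-1} − q_k·t_k, so r_k = a·s_k + b·t_k at every step:
  q = 1: r = 55, s = 1 − 1·0 = 1, t = 0 − 1·1 = -1  (check: 287·1 + 232·(-1) = 55)
  q = 4: r = 12, s = 0 − 4·1 = -4, t = 1 − 4·(-1) = 5  (check: 287·(-4) + 232·5 = 12)
  q = 4: r = 7, s = 1 − 4·(-4) = 17, t = -1 − 4·5 = -21  (check: 287·17 + 232·(-21) = 7)
  q = 1: r = 5, s = -4 − 1·17 = -21, t = 5 − 1·(-21) = 26  (check: 287·(-21) + 232·26 = 5)
  q = 1: r = 2, s = 17 − 1·(-21) = 38, t = -21 − 1·26 = -47  (check: 287·38 + 232·(-47) = 2)
  q = 2: r = 1, s = -21 − 2·38 = -97, t = 26 − 2·(-47) = 120  (check: 287·(-97) + 232·120 = 1)
The row with r = 1 (the gcd) gives the Bezout coefficients s = -97, t = 120.
Result: 287 · (-97) + 232 · (120) = 1.

gcd(287, 232) = 1; s = -97, t = 120 (check: 287·(-97) + 232·120 = 1).


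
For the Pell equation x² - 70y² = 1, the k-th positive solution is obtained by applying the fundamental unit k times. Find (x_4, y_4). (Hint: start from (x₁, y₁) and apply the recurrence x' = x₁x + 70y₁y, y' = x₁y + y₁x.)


Step 1: Find the fundamental solution (x₁, y₁) of x² - 70y² = 1.
  Expand √70 as a continued fraction. a₀ = ⌊√70⌋ = 8; iterate m_{k+1} = d_k·a_k − m_k, d_{k+1} = (70 − m_{k+1}²)/d_k, a_{k+1} = ⌊(a₀ + m_{k+1})/d_{k+1}⌋ (starting m₀ = 0, d₀ = 1), with convergents p_k = a_k·p_{k-1} + p_{k-2}, q_k = a_k·q_{k-1} + q_{k-2} (p₋₁ = 1, q₋₁ = 0):
  k = 0: a₀ = 8; p₀/q₀ = 8/1; p₀² − 70·q₀² = 64 − 70 = -6.
  k = 1: m = 8, d = 6, a = ⌊(8 + 8)/6⌋ = 2; p/q = (2·8 + 1)/(2·1 + 0) = 17/2; p² − 70·q² = 289 − 280 = 9.
  k = 2: m = 4, d = 9, a = ⌊(8 + 4)/9⌋ = 1; p/q = (1·17 + 8)/(1·2 + 1) = 25/3; p² − 70·q² = 625 − 630 = -5.
  k = 3: m = 5, d = 5, a = ⌊(8 + 5)/5⌋ = 2; p/q = (2·25 + 17)/(2·3 + 2) = 67/8; p² − 70·q² = 4489 − 4480 = 9.
  k = 4: m = 5, d = 9, a = ⌊(8 + 5)/9⌋ = 1; p/q = (1·67 + 25)/(1·8 + 3) = 92/11; p² − 70·q² = 8464 − 8470 = -6.
  k = 5: m = 4, d = 6, a = ⌊(8 + 4)/6⌋ = 2; p/q = (2·92 + 67)/(2·11 + 8) = 251/30; p² − 70·q² = 63001 − 63000 = 1.
  The first convergent with p² − 70·q² = 1 gives the fundamental solution (x₁, y₁) = (251, 30).
Step 2: Apply the recurrence (x_{n+1}, y_{n+1}) = (x₁x_n + 70y₁y_n, x₁y_n + y₁x_n) repeatedly.
  From (x_1, y_1) = (251, 30): x_2 = 251·251 + 70·30·30 = 126001; y_2 = 251·30 + 30·251 = 15060.
  From (x_2, y_2) = (126001, 15060): x_3 = 251·126001 + 70·30·15060 = 63252251; y_3 = 251·15060 + 30·126001 = 7560090.
  From (x_3, y_3) = (63252251, 7560090): x_4 = 251·63252251 + 70·30·7560090 = 31752504001; y_4 = 251·7560090 + 30·63252251 = 3795150120.
Step 3: Verify x_4² - 70·y_4² = 1008221510333521008001 - 1008221510333521008000 = 1 (should be 1). ✓

(x_1, y_1) = (251, 30); (x_4, y_4) = (31752504001, 3795150120).


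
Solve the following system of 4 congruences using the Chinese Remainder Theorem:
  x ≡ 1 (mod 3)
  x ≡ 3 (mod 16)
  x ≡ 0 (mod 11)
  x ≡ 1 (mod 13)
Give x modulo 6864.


Product of moduli M = 3 · 16 · 11 · 13 = 6864.
Merge one congruence at a time:
  Start: x ≡ 1 (mod 3).
  Combine with x ≡ 3 (mod 16); new modulus lcm = 48.
    Write x = 1 + 3·t and substitute into x ≡ 3 (mod 16): 3·t ≡ 3 − 1 = 2 (mod 16).
    The inverse of 3 mod 16 is 11 (since 3·11 = 33 = 2·16 + 1), so t ≡ 11·2 = 22 ≡ 6 (mod 16).
    Then x = 1 + 3·6 = 19, valid modulo lcm(3, 16) = 48: x ≡ 19 (mod 48).
  Combine with x ≡ 0 (mod 11); new modulus lcm = 528.
    Write x = 19 + 48·t and substitute into x ≡ 0 (mod 11): 48·t ≡ 0 − 19 = -19 (mod 11).
    Reduce coefficients mod 11: 4·t ≡ 3 (mod 11).
    The inverse of 4 mod 11 is 3 (since 4·3 = 12 = 1·11 + 1), so t ≡ 3·3 = 9 ≡ 9 (mod 11).
    Then x = 19 + 48·9 = 451, valid modulo lcm(48, 11) = 528: x ≡ 451 (mod 528).
  Combine with x ≡ 1 (mod 13); new modulus lcm = 6864.
    Write x = 451 + 528·t and substitute into x ≡ 1 (mod 13): 528·t ≡ 1 − 451 = -450 (mod 13).
    Reduce coefficients mod 13: 8·t ≡ 5 (mod 13).
    The inverse of 8 mod 13 is 5 (since 8·5 = 40 = 3·13 + 1), so t ≡ 5·5 = 25 ≡ 12 (mod 13).
    Then x = 451 + 528·12 = 6787, valid modulo lcm(528, 13) = 6864: x ≡ 6787 (mod 6864).
Verify against each original: 6787 mod 3 = 1, 6787 mod 16 = 3, 6787 mod 11 = 0, 6787 mod 13 = 1.

x ≡ 6787 (mod 6864).


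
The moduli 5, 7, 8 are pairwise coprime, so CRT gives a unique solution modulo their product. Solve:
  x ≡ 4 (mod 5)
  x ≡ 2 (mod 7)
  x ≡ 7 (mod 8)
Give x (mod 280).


Moduli 5, 7, 8 are pairwise coprime; by CRT there is a unique solution modulo M = 5 · 7 · 8 = 280.
Solve pairwise, accumulating the modulus:
  Start with x ≡ 4 (mod 5).
  Combine with x ≡ 2 (mod 7): since gcd(5, 7) = 1, we get a unique residue mod 35.
    Write x = 4 + 5·t and substitute into x ≡ 2 (mod 7): 5·t ≡ 2 − 4 = -2 (mod 7).
    Reduce coefficients mod 7: 5·t ≡ 5 (mod 7).
    The inverse of 5 mod 7 is 3 (since 5·3 = 15 = 2·7 + 1), so t ≡ 3·5 = 15 ≡ 1 (mod 7).
    Then x = 4 + 5·1 = 9, valid modulo lcm(5, 7) = 35: x ≡ 9 (mod 35).
  Combine with x ≡ 7 (mod 8): since gcd(35, 8) = 1, we get a unique residue mod 280.
    Write x = 9 + 35·t and substitute into x ≡ 7 (mod 8): 35·t ≡ 7 − 9 = -2 (mod 8).
    Reduce coefficients mod 8: 3·t ≡ 6 (mod 8).
    The inverse of 3 mod 8 is 3 (since 3·3 = 9 = 1·8 + 1), so t ≡ 3·6 = 18 ≡ 2 (mod 8).
    Then x = 9 + 35·2 = 79, valid modulo lcm(35, 8) = 280: x ≡ 79 (mod 280).
Verify: 79 mod 5 = 4 ✓, 79 mod 7 = 2 ✓, 79 mod 8 = 7 ✓.

x ≡ 79 (mod 280).


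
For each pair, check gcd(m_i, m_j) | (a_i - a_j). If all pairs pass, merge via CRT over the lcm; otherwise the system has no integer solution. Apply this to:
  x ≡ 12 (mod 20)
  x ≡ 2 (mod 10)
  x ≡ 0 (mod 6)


Moduli 20, 10, 6 are not pairwise coprime, so CRT works modulo lcm(m_i) when all pairwise compatibility conditions hold.
Pairwise compatibility: gcd(m_i, m_j) must divide a_i - a_j for every pair.
Merge one congruence at a time:
  Start: x ≡ 12 (mod 20).
  Combine with x ≡ 2 (mod 10): gcd(20, 10) = 10; 2 - 12 = -10, which IS divisible by 10, so compatible.
    Write x = 12 + 20·t and substitute into x ≡ 2 (mod 10): 20·t ≡ 2 − 12 = -10 (mod 10).
    Divide the congruence (and modulus) by g = 10: 2·t ≡ -1 (mod 1).
    Modulo 1 every t works; take t = 0.
    Then x = 12 + 20·0 = 12, valid modulo lcm(20, 10) = 20: x ≡ 12 (mod 20).
  Combine with x ≡ 0 (mod 6): gcd(20, 6) = 2; 0 - 12 = -12, which IS divisible by 2, so compatible.
    Write x = 12 + 20·t and substitute into x ≡ 0 (mod 6): 20·t ≡ 0 − 12 = -12 (mod 6).
    Divide the congruence (and modulus) by g = 2: 10·t ≡ -6 (mod 3).
    Reduce coefficients mod 3: 1·t ≡ 0 (mod 3).
    So t ≡ 0 (mod 3).
    Then x = 12 + 20·0 = 12, valid modulo lcm(20, 6) = 60: x ≡ 12 (mod 60).
Verify: 12 mod 20 = 12, 12 mod 10 = 2, 12 mod 6 = 0.

x ≡ 12 (mod 60).


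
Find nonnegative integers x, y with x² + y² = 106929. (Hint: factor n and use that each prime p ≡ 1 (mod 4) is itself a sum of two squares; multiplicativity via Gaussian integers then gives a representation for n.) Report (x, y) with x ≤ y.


Step 1: Factor n = 106929 = 3^2 · 109^2.
Step 2: Check the mod-4 condition on each prime factor: 3 ≡ 3 (mod 4), exponent 2 (must be even); 109 ≡ 1 (mod 4), exponent 2.
All primes ≡ 3 (mod 4) appear to even exponent (or don't appear), so by the two-squares theorem n IS expressible as a sum of two squares.
Step 3: Build a representation. Group n = k² · m with k = 3 and m = 109 · 109 = 11881 (a product of primes ≡ 1 (mod 4)); a representation of m scales to one of n via (k·x)² + (k·y)² = k²(x² + y²). Each prime p ≡ 1 (mod 4) is itself a sum of two squares; find a² by testing p − a² for a perfect square:
  109: 109 − 1² = 108, 109 − 2² = 105, 109 − 3² = 100 = 10² ⇒ 109 = 3² + 10².
  Combine using the Brahmagupta–Fibonacci identity (a² + b²)(c² + d²) = (ac − bd)² + (ad + bc)² = (ac + bd)² + (ad − bc)²:
  109 · 109 = 11881: from (3² + 10²)(3² + 10²), take (3·3 − 10·10, 3·10 + 10·3) = (9 − 100, 30 + 30) = (-91, 60); dropping signs (only squares matter) gives (91, 60); check 91² + 60² = 8281 + 3600 = 11881 ✓.
  Scale by k = 3: (3·91, 3·60) = (273, 180).
Step 4: Order so x ≤ y and verify: 180² + 273² = 32400 + 74529 = 106929 = n. ✓

n = 106929 = 180² + 273² (one valid representation with x ≤ y).


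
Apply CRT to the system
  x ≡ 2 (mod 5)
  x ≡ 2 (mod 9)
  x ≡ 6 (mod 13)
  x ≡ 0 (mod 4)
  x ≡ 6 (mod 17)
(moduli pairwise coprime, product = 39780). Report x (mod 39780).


Product of moduli M = 5 · 9 · 13 · 4 · 17 = 39780.
Merge one congruence at a time:
  Start: x ≡ 2 (mod 5).
  Combine with x ≡ 2 (mod 9); new modulus lcm = 45.
    Write x = 2 + 5·t and substitute into x ≡ 2 (mod 9): 5·t ≡ 2 − 2 = 0 (mod 9).
    The inverse of 5 mod 9 is 2 (since 5·2 = 10 = 1·9 + 1), so t ≡ 2·0 = 0 ≡ 0 (mod 9).
    Then x = 2 + 5·0 = 2, valid modulo lcm(5, 9) = 45: x ≡ 2 (mod 45).
  Combine with x ≡ 6 (mod 13); new modulus lcm = 585.
    Write x = 2 + 45·t and substitute into x ≡ 6 (mod 13): 45·t ≡ 6 − 2 = 4 (mod 13).
    Reduce coefficients mod 13: 6·t ≡ 4 (mod 13).
    The inverse of 6 mod 13 is 11 (since 6·11 = 66 = 5·13 + 1), so t ≡ 11·4 = 44 ≡ 5 (mod 13).
    Then x = 2 + 45·5 = 227, valid modulo lcm(45, 13) = 585: x ≡ 227 (mod 585).
  Combine with x ≡ 0 (mod 4); new modulus lcm = 2340.
    Write x = 227 + 585·t and substitute into x ≡ 0 (mod 4): 585·t ≡ 0 − 227 = -227 (mod 4).
    Reduce coefficients mod 4: 1·t ≡ 1 (mod 4).
    So t ≡ 1 (mod 4).
    Then x = 227 + 585·1 = 812, valid modulo lcm(585, 4) = 2340: x ≡ 812 (mod 2340).
  Combine with x ≡ 6 (mod 17); new modulus lcm = 39780.
    Write x = 812 + 2340·t and substitute into x ≡ 6 (mod 17): 2340·t ≡ 6 − 812 = -806 (mod 17).
    Reduce coefficients mod 17: 11·t ≡ 10 (mod 17).
    The inverse of 11 mod 17 is 14 (since 11·14 = 154 = 9·17 + 1), so t ≡ 14·10 = 140 ≡ 4 (mod 17).
    Then x = 812 + 2340·4 = 10172, valid modulo lcm(2340, 17) = 39780: x ≡ 10172 (mod 39780).
Verify against each original: 10172 mod 5 = 2, 10172 mod 9 = 2, 10172 mod 13 = 6, 10172 mod 4 = 0, 10172 mod 17 = 6.

x ≡ 10172 (mod 39780).


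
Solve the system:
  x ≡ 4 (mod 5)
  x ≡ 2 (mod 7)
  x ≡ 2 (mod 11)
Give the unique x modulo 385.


Moduli 5, 7, 11 are pairwise coprime; by CRT there is a unique solution modulo M = 5 · 7 · 11 = 385.
Solve pairwise, accumulating the modulus:
  Start with x ≡ 4 (mod 5).
  Combine with x ≡ 2 (mod 7): since gcd(5, 7) = 1, we get a unique residue mod 35.
    Write x = 4 + 5·t and substitute into x ≡ 2 (mod 7): 5·t ≡ 2 − 4 = -2 (mod 7).
    Reduce coefficients mod 7: 5·t ≡ 5 (mod 7).
    The inverse of 5 mod 7 is 3 (since 5·3 = 15 = 2·7 + 1), so t ≡ 3·5 = 15 ≡ 1 (mod 7).
    Then x = 4 + 5·1 = 9, valid modulo lcm(5, 7) = 35: x ≡ 9 (mod 35).
  Combine with x ≡ 2 (mod 11): since gcd(35, 11) = 1, we get a unique residue mod 385.
    Write x = 9 + 35·t and substitute into x ≡ 2 (mod 11): 35·t ≡ 2 − 9 = -7 (mod 11).
    Reduce coefficients mod 11: 2·t ≡ 4 (mod 11).
    The inverse of 2 mod 11 is 6 (since 2·6 = 12 = 1·11 + 1), so t ≡ 6·4 = 24 ≡ 2 (mod 11).
    Then x = 9 + 35·2 = 79, valid modulo lcm(35, 11) = 385: x ≡ 79 (mod 385).
Verify: 79 mod 5 = 4 ✓, 79 mod 7 = 2 ✓, 79 mod 11 = 2 ✓.

x ≡ 79 (mod 385).


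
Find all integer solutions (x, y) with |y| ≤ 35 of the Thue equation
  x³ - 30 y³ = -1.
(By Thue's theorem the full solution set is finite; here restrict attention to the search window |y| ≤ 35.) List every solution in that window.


The equation is x³ - 30y³ = -1. For fixed y, x³ = 30·y³ − 1, so a solution requires the RHS to be a perfect cube.
Strategy: iterate y from -35 to 35, compute RHS = 30·y³ − 1, and check whether it is a (positive or negative) perfect cube.
Check small values of y:
  y = 0: RHS = -1 = (-1)³ ⇒ x = -1 works.
  y = 1: RHS = 29 is not a perfect cube.
  y = -1: RHS = -31 is not a perfect cube.
  y = 2: RHS = 239 is not a perfect cube.
  y = -2: RHS = -241 is not a perfect cube.
  y = 3: RHS = 809 is not a perfect cube.
  y = -3: RHS = -811 is not a perfect cube.
Continuing the search up to |y| = 35 finds no further solutions beyond those listed.
Collected solutions: (-1, 0).

Solutions (with |y| ≤ 35): (-1, 0).


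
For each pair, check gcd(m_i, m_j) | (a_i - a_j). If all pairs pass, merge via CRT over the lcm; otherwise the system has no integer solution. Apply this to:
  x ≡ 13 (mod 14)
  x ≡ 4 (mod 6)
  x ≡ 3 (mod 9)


Moduli 14, 6, 9 are not pairwise coprime, so CRT works modulo lcm(m_i) when all pairwise compatibility conditions hold.
Pairwise compatibility: gcd(m_i, m_j) must divide a_i - a_j for every pair.
Merge one congruence at a time:
  Start: x ≡ 13 (mod 14).
  Combine with x ≡ 4 (mod 6): gcd(14, 6) = 2, and 4 - 13 = -9 is NOT divisible by 2.
    ⇒ system is inconsistent (no integer solution).

No solution (the system is inconsistent).


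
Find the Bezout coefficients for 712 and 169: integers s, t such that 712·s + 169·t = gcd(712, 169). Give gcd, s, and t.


Euclidean algorithm on (712, 169) — divide until remainder is 0:
  712 = 4 · 169 + 36
  169 = 4 · 36 + 25
  36 = 1 · 25 + 11
  25 = 2 · 11 + 3
  11 = 3 · 3 + 2
  3 = 1 · 2 + 1
  2 = 2 · 1 + 0
gcd(712, 169) = 1.
Track Bezout coefficients alongside the remainders: start with r₀ = 712 = a·1 + b·0 (s = 1, t = 0) and r₁ = 169 = a·0 + b·1 (s = 0, t = 1); each new remainder r_{k+1} = r_{k-1} − q_k·r_k inherits s_{k+1} = s_{k-1} − q_k·s_k, t_{k+1} = t_{k-1} − q_k·t_k, so r_k = a·s_k + b·t_k at every step:
  q = 4: r = 36, s = 1 − 4·0 = 1, t = 0 − 4·1 = -4  (check: 712·1 + 169·(-4) = 36)
  q = 4: r = 25, s = 0 − 4·1 = -4, t = 1 − 4·(-4) = 17  (check: 712·(-4) + 169·17 = 25)
  q = 1: r = 11, s = 1 − 1·(-4) = 5, t = -4 − 1·17 = -21  (check: 712·5 + 169·(-21) = 11)
  q = 2: r = 3, s = -4 − 2·5 = -14, t = 17 − 2·(-21) = 59  (check: 712·(-14) + 169·59 = 3)
  q = 3: r = 2, s = 5 − 3·(-14) = 47, t = -21 − 3·59 = -198  (check: 712·47 + 169·(-198) = 2)
  q = 1: r = 1, s = -14 − 1·47 = -61, t = 59 − 1·(-198) = 257  (check: 712·(-61) + 169·257 = 1)
The row with r = 1 (the gcd) gives the Bezout coefficients s = -61, t = 257.
Result: 712 · (-61) + 169 · (257) = 1.

gcd(712, 169) = 1; s = -61, t = 257 (check: 712·(-61) + 169·257 = 1).


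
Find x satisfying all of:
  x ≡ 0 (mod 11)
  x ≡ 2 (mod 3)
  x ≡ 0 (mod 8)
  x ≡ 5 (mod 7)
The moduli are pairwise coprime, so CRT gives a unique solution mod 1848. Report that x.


Product of moduli M = 11 · 3 · 8 · 7 = 1848.
Merge one congruence at a time:
  Start: x ≡ 0 (mod 11).
  Combine with x ≡ 2 (mod 3); new modulus lcm = 33.
    Write x = 0 + 11·t and substitute into x ≡ 2 (mod 3): 11·t ≡ 2 − 0 = 2 (mod 3).
    Reduce coefficients mod 3: 2·t ≡ 2 (mod 3).
    The inverse of 2 mod 3 is 2 (since 2·2 = 4 = 1·3 + 1), so t ≡ 2·2 = 4 ≡ 1 (mod 3).
    Then x = 0 + 11·1 = 11, valid modulo lcm(11, 3) = 33: x ≡ 11 (mod 33).
  Combine with x ≡ 0 (mod 8); new modulus lcm = 264.
    Write x = 11 + 33·t and substitute into x ≡ 0 (mod 8): 33·t ≡ 0 − 11 = -11 (mod 8).
    Reduce coefficients mod 8: 1·t ≡ 5 (mod 8).
    So t ≡ 5 (mod 8).
    Then x = 11 + 33·5 = 176, valid modulo lcm(33, 8) = 264: x ≡ 176 (mod 264).
  Combine with x ≡ 5 (mod 7); new modulus lcm = 1848.
    Write x = 176 + 264·t and substitute into x ≡ 5 (mod 7): 264·t ≡ 5 − 176 = -171 (mod 7).
    Reduce coefficients mod 7: 5·t ≡ 4 (mod 7).
    The inverse of 5 mod 7 is 3 (since 5·3 = 15 = 2·7 + 1), so t ≡ 3·4 = 12 ≡ 5 (mod 7).
    Then x = 176 + 264·5 = 1496, valid modulo lcm(264, 7) = 1848: x ≡ 1496 (mod 1848).
Verify against each original: 1496 mod 11 = 0, 1496 mod 3 = 2, 1496 mod 8 = 0, 1496 mod 7 = 5.

x ≡ 1496 (mod 1848).


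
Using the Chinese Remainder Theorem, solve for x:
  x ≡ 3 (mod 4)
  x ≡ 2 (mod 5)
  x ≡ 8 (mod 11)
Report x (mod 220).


Moduli 4, 5, 11 are pairwise coprime; by CRT there is a unique solution modulo M = 4 · 5 · 11 = 220.
Solve pairwise, accumulating the modulus:
  Start with x ≡ 3 (mod 4).
  Combine with x ≡ 2 (mod 5): since gcd(4, 5) = 1, we get a unique residue mod 20.
    Write x = 3 + 4·t and substitute into x ≡ 2 (mod 5): 4·t ≡ 2 − 3 = -1 (mod 5).
    Reduce coefficients mod 5: 4·t ≡ 4 (mod 5).
    The inverse of 4 mod 5 is 4 (since 4·4 = 16 = 3·5 + 1), so t ≡ 4·4 = 16 ≡ 1 (mod 5).
    Then x = 3 + 4·1 = 7, valid modulo lcm(4, 5) = 20: x ≡ 7 (mod 20).
  Combine with x ≡ 8 (mod 11): since gcd(20, 11) = 1, we get a unique residue mod 220.
    Write x = 7 + 20·t and substitute into x ≡ 8 (mod 11): 20·t ≡ 8 − 7 = 1 (mod 11).
    Reduce coefficients mod 11: 9·t ≡ 1 (mod 11).
    The inverse of 9 mod 11 is 5 (since 9·5 = 45 = 4·11 + 1), so t ≡ 5·1 = 5 ≡ 5 (mod 11).
    Then x = 7 + 20·5 = 107, valid modulo lcm(20, 11) = 220: x ≡ 107 (mod 220).
Verify: 107 mod 4 = 3 ✓, 107 mod 5 = 2 ✓, 107 mod 11 = 8 ✓.

x ≡ 107 (mod 220).


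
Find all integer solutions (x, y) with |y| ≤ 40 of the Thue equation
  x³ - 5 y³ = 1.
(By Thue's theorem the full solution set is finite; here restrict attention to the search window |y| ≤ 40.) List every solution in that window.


The equation is x³ - 5y³ = 1. For fixed y, x³ = 5·y³ + 1, so a solution requires the RHS to be a perfect cube.
Strategy: iterate y from -40 to 40, compute RHS = 5·y³ + 1, and check whether it is a (positive or negative) perfect cube.
Check small values of y:
  y = 0: RHS = 1 = (1)³ ⇒ x = 1 works.
  y = 1: RHS = 6 is not a perfect cube.
  y = -1: RHS = -4 is not a perfect cube.
  y = 2: RHS = 41 is not a perfect cube.
  y = -2: RHS = -39 is not a perfect cube.
  y = 3: RHS = 136 is not a perfect cube.
  y = -3: RHS = -134 is not a perfect cube.
Continuing the search up to |y| = 40 finds no further solutions beyond those listed.
Collected solutions: (1, 0).

Solutions (with |y| ≤ 40): (1, 0).
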